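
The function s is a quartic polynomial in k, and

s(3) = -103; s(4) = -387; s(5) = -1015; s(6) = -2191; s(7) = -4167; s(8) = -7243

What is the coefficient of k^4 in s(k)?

First differences: -284, -628, -1176, -1976, -3076. Second differences: -344, -548, -800, -1100. Third differences: -204, -252, -300. Fourth differences: -48, -48.
Level-4 differences are constant, so s has degree 4.
Fitting a degree-4 polynomial gives s(k) = -2k^4 + 2k³ - 2k² + 6k + 5.
The coefficient of k^4 is -2.

-2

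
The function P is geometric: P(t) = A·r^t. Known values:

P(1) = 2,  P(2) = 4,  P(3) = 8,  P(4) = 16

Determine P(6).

64

Consecutive ratio: 4/2 = 2, and 8/4 = 2, so r = 2.
Then A·2^1 = 2 gives A = 1, and P(t) = 1·2^t.
P(6) = 1·2^6 = 64.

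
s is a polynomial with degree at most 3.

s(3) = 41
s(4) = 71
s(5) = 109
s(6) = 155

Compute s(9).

First differences: 30, 38, 46. Second differences: 8, 8.
Level-2 differences are constant, so s has degree 2.
Fitting a degree-2 polynomial gives s(m) = 4m² + 2m - 1.
Then s(9) = 341.

341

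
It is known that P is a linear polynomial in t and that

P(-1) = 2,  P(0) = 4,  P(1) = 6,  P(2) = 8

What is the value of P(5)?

First differences: 2, 2, 2.
Level-1 differences are constant, so P has degree 1.
Fitting a degree-1 polynomial gives P(t) = 2t + 4.
Then P(5) = 14.

14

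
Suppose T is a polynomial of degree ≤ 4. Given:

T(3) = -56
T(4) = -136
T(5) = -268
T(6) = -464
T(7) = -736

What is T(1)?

First differences: -80, -132, -196, -272. Second differences: -52, -64, -76. Third differences: -12, -12.
Level-3 differences are constant, so T has degree 3.
Fitting a degree-3 polynomial gives T(k) = -2k³ - 2k² + 8k - 8.
Then T(1) = -4.

-4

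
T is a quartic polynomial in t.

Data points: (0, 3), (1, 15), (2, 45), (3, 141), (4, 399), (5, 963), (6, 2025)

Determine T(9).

First differences: 12, 30, 96, 258, 564, 1062. Second differences: 18, 66, 162, 306, 498. Third differences: 48, 96, 144, 192. Fourth differences: 48, 48, 48.
Level-4 differences are constant, so T has degree 4.
Fitting a degree-4 polynomial gives T(t) = 2t^4 - 4t³ + 7t² + 7t + 3.
Then T(9) = 10839.

10839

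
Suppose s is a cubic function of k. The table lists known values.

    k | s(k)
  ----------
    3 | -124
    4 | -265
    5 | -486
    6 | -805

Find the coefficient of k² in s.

Write s(k) = ak³ + bk² + ck + d; the 4 given values yield a linear system in the 4 coefficients.
Solving, s(k) = -3k³ - 4k² - 2k - 1.
The coefficient of k² is -4.

-4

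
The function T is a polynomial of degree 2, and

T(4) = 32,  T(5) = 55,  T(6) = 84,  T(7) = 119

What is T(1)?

First differences: 23, 29, 35. Second differences: 6, 6.
Level-2 differences are constant, so T has degree 2.
Fitting a degree-2 polynomial gives T(n) = 3n² - 4n.
Then T(1) = -1.

-1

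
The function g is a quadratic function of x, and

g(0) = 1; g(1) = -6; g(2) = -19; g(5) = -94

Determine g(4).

-63

Write g(x) = ax² + bx + c; the 4 given values yield a linear system in the 3 coefficients.
Solving, g(x) = -3x² - 4x + 1.
Then g(4) = -63.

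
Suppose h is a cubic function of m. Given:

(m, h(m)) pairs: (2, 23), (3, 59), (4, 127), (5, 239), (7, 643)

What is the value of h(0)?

Write h(m) = am³ + bm² + cm + d; the 5 given values yield a linear system in the 4 coefficients.
Solving, h(m) = 2m³ - 2m² + 8m - 1.
Then h(0) = -1.

-1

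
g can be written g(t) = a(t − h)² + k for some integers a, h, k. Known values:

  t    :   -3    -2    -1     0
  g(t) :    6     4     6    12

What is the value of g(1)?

First differences -2, 2, 6; second difference 4 = 2a, so a = 2.
Expanding, the t-coefficient is −2ah = -4h; matching it to the data gives h = -2, and then k = 4.
So g(t) = 2(t + 2)² + 4.
g(1) = 2·3² + 4 = 22.

22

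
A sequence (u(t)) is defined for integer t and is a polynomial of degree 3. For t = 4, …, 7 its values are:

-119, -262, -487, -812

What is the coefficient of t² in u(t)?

Write u(t) = at³ + bt² + ct + d; the 4 given values yield a linear system in the 4 coefficients.
Solving, u(t) = -3t³ + 4t² + 4t - 7.
The coefficient of t² is 4.

4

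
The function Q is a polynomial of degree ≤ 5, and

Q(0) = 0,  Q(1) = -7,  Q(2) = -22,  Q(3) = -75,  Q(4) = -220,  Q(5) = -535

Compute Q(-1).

5

Write Q(k) = ak^5 + bk^4 + ck³ + dk² + ek + p; the 6 given values yield a linear system in the 6 coefficients.
Solving, the leading coefficient vanishes, and Q(k) = -k^4 + k³ - 7k.
Then Q(-1) = 5.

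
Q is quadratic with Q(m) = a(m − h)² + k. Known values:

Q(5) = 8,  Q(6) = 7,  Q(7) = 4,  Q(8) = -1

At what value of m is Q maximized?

First differences -1, -3, -5; second difference -2 = 2a, so a = -1.
Expanding, the m-coefficient is −2ah = 2h; matching it to the data gives h = 5, and then k = 8.
So Q(m) = -1(m − 5)² + 8.
Hence h = 5.

5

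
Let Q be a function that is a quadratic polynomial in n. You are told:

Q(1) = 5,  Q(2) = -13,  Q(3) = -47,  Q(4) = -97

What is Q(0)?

Write Q(n) = an² + bn + c; the 4 given values yield a linear system in the 3 coefficients.
Solving, Q(n) = -8n² + 6n + 7.
The constant term is Q(0) = 7.

7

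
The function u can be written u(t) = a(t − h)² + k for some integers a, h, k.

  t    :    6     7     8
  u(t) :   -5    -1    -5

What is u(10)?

-37

First differences 4, -4; second difference -8 = 2a, so a = -4.
Expanding, the t-coefficient is −2ah = 8h; matching it to the data gives h = 7, and then k = -1.
So u(t) = -4(t − 7)² − 1.
u(10) = -4·3² − 1 = -37.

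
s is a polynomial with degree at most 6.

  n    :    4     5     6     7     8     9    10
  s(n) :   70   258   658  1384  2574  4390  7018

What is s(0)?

Write s(n) = an^6 + bn^5 + cn^4 + dn³ + en² + pn + q; the 7 given values yield a linear system in the 7 coefficients.
Solving, the top 2 coefficients vanish, and s(n) = n^4 - 3n³ + 2n - 2.
The constant term is s(0) = -2.

-2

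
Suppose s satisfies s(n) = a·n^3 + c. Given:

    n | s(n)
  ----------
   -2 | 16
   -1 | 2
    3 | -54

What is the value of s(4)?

From s(-2) = 16 and s(-1) = 2: -8a + c = 16 and -1a + c = 2.
Subtracting: 7a = -14, so a = -2; then c = 16 − (-2)·(-8) = 0.
So s(n) = -2n³ + 0, and s(4) = -128.

-128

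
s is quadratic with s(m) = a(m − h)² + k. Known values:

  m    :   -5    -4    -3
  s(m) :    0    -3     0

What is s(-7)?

24

First differences -3, 3; second difference 6 = 2a, so a = 3.
Expanding, the m-coefficient is −2ah = -6h; matching it to the data gives h = -4, and then k = -3.
So s(m) = 3(m + 4)² − 3.
s(-7) = 3·(-3)² − 3 = 24.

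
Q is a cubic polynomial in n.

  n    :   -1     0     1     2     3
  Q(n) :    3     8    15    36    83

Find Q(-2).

Write Q(n) = an³ + bn² + cn + d; the 5 given values yield a linear system in the 4 coefficients.
Solving, Q(n) = 2n³ + n² + 4n + 8.
Then Q(-2) = -12.

-12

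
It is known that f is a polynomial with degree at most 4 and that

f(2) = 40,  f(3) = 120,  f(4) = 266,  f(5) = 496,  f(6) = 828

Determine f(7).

1280

First differences: 80, 146, 230, 332. Second differences: 66, 84, 102. Third differences: 18, 18.
Level-3 differences are constant, so f has degree 3.
Fitting a degree-3 polynomial gives f(m) = 3m³ + 6m² - 7m + 6.
Then f(7) = 1280.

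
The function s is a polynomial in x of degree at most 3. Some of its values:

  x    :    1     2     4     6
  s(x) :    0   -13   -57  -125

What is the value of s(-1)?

Write s(x) = ax³ + bx² + cx + d; the 4 given values yield a linear system in the 4 coefficients.
Solving, the leading coefficient vanishes, and s(x) = -3x² - 4x + 7.
Then s(-1) = 8.

8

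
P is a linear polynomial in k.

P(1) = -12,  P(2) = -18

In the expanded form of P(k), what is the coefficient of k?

-6

Write P(k) = ak + b; the 2 given values yield a linear system in the 2 coefficients.
Solving, P(k) = -6k - 6.
The coefficient of k is -6.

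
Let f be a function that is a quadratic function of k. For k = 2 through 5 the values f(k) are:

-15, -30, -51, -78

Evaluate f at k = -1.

-6

First differences: -15, -21, -27. Second differences: -6, -6.
Level-2 differences are constant, so f has degree 2.
Fitting a degree-2 polynomial gives f(k) = -3k² - 3.
Then f(-1) = -6.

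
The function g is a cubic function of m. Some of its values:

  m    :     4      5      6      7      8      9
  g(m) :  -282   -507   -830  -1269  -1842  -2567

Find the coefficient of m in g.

First differences: -225, -323, -439, -573, -725. Second differences: -98, -116, -134, -152. Third differences: -18, -18, -18.
Level-3 differences are constant, so g has degree 3.
Fitting a degree-3 polynomial gives g(m) = -3m³ - 4m² - 6m - 2.
The coefficient of m is -6.

-6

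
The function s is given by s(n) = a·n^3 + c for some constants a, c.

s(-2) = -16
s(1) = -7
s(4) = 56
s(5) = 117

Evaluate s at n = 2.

0

From s(-2) = -16 and s(1) = -7: -8a + c = -16 and 1a + c = -7.
Subtracting: 9a = 9, so a = 1; then c = -16 − 1·(-8) = -8.
So s(n) = 1n³ − 8, and s(2) = 0.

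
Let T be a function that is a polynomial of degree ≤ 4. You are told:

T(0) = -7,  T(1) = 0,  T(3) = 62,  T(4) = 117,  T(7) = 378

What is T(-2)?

Write T(m) = am^4 + bm³ + cm² + dm + e; the 5 given values yield a linear system in the 5 coefficients.
Solving, the top 2 coefficients vanish, and T(m) = 8m² - m - 7.
Then T(-2) = 27.

27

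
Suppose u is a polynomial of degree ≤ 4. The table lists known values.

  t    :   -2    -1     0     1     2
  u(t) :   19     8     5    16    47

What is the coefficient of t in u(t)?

3

Write u(t) = at^4 + bt³ + ct² + dt + e; the 5 given values yield a linear system in the 5 coefficients.
Solving, the leading coefficient vanishes, and u(t) = t³ + 7t² + 3t + 5.
The coefficient of t is 3.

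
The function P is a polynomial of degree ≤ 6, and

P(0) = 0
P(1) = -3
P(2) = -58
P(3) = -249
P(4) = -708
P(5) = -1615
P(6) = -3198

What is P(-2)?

-54

First differences: -3, -55, -191, -459, -907, -1583. Second differences: -52, -136, -268, -448, -676. Third differences: -84, -132, -180, -228. Fourth differences: -48, -48, -48.
Level-4 differences are constant, so P has degree 4.
Fitting a degree-4 polynomial gives P(m) = -2m^4 - 2m³ - 6m² + 7m.
Then P(-2) = -54.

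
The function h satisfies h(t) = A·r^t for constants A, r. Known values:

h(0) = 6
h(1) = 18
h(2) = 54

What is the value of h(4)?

486

Consecutive ratio: 18/6 = 3, and 54/18 = 3, so r = 3.
Then A·3^0 = 6 gives A = 6, and h(t) = 6·3^t.
h(4) = 6·3^4 = 486.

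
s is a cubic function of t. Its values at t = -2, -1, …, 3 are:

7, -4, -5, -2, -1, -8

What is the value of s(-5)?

First differences: -11, -1, 3, 1, -7. Second differences: 10, 4, -2, -8. Third differences: -6, -6, -6.
Level-3 differences are constant, so s has degree 3.
Fitting a degree-3 polynomial gives s(t) = -t³ + 2t² + 2t - 5.
Then s(-5) = 160.

160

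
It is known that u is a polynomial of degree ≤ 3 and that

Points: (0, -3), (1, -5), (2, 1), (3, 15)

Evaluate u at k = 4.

Write u(k) = ak³ + bk² + ck + d; the 4 given values yield a linear system in the 4 coefficients.
Solving, the leading coefficient vanishes, and u(k) = 4k² - 6k - 3.
Then u(4) = 37.

37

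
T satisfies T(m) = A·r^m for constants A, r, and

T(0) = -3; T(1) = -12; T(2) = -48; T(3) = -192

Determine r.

Consecutive ratio: -12/(-3) = 4, and -48/(-12) = 4, so r = 4.
Then A·4^0 = -3 gives A = -3, and T(m) = -3·4^m.

4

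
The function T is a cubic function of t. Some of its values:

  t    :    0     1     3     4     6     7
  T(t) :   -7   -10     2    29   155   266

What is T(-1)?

-6

Write T(t) = at³ + bt² + ct + d; the 6 given values yield a linear system in the 4 coefficients.
Solving, T(t) = t³ - t² - 3t - 7.
Then T(-1) = -6.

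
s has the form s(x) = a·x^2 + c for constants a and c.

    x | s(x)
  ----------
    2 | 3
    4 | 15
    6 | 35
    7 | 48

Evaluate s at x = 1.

0

From s(2) = 3 and s(4) = 15: 4a + c = 3 and 16a + c = 15.
Subtracting: 12a = 12, so a = 1; then c = 3 − 1·4 = -1.
So s(x) = 1x² − 1, and s(1) = 0.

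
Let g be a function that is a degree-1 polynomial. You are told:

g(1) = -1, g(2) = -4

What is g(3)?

-7

Write g(m) = am + b; the 2 given values yield a linear system in the 2 coefficients.
Solving, g(m) = -3m + 2.
Then g(3) = -7.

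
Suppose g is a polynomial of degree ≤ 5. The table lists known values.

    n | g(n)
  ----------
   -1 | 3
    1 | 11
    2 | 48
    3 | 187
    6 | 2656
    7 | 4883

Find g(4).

548

Write g(n) = an^5 + bn^4 + cn³ + dn² + en + p; the 6 given values yield a linear system in the 6 coefficients.
Solving, the leading coefficient vanishes, and g(n) = 2n^4 + n² + 4n + 4.
Then g(4) = 548.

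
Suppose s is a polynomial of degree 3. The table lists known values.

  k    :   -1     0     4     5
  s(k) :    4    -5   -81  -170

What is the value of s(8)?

Write s(k) = ak³ + bk² + ck + d; the 4 given values yield a linear system in the 4 coefficients.
Solving, s(k) = -2k³ + 4k² - 3k - 5.
Then s(8) = -797.

-797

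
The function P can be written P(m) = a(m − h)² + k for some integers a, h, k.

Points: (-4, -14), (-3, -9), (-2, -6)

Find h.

First differences 5, 3; second difference -2 = 2a, so a = -1.
Expanding, the m-coefficient is −2ah = 2h; matching it to the data gives h = -1, and then k = -5.
So P(m) = -1(m + 1)² − 5.
Hence h = -1.

-1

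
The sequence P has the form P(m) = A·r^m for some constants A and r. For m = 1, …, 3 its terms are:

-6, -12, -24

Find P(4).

-48

Consecutive ratio: -12/(-6) = 2, and -24/(-12) = 2, so r = 2.
Then A·2^1 = -6 gives A = -3, and P(m) = -3·2^m.
P(4) = -3·2^4 = -48.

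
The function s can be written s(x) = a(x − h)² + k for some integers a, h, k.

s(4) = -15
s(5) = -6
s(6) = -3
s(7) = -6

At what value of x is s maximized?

6

First differences 9, 3, -3; second difference -6 = 2a, so a = -3.
Expanding, the x-coefficient is −2ah = 6h; matching it to the data gives h = 6, and then k = -3.
So s(x) = -3(x − 6)² − 3.
Hence h = 6.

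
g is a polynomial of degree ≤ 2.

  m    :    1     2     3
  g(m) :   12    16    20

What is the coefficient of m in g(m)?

4

First differences: 4, 4.
Level-1 differences are constant, so g has degree 1.
Fitting a degree-1 polynomial gives g(m) = 4m + 8.
The coefficient of m is 4.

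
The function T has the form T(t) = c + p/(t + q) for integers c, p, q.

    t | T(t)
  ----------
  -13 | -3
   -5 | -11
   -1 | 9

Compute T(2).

(T(t) − c)(t + q) = p for each data point; the three points give a linear system in c and q, then p follows.
Solving: c = -1, q = 3, p = 20, so T(t) = -1 + 20/(t + 3).
Then T(2) = -1 + 20/5 = 3.

3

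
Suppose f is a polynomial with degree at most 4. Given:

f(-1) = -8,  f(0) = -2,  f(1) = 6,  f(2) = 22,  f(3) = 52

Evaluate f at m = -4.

-74

Write f(m) = am^4 + bm³ + cm² + dm + e; the 5 given values yield a linear system in the 5 coefficients.
Solving, the leading coefficient vanishes, and f(m) = m³ + m² + 6m - 2.
Then f(-4) = -74.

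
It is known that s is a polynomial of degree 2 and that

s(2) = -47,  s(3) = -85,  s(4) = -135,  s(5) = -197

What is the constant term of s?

-7

Write s(x) = ax² + bx + c; the 4 given values yield a linear system in the 3 coefficients.
Solving, s(x) = -6x² - 8x - 7.
The constant term is s(0) = -7.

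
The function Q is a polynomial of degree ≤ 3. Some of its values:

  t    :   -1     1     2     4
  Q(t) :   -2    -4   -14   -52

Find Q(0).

Write Q(t) = at³ + bt² + ct + d; the 4 given values yield a linear system in the 4 coefficients.
Solving, the leading coefficient vanishes, and Q(t) = -3t² - t.
Then Q(0) = 0.

0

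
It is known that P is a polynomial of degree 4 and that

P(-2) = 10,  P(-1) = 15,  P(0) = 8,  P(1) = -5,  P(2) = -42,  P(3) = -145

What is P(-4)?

-180

First differences: 5, -7, -13, -37, -103. Second differences: -12, -6, -24, -66. Third differences: 6, -18, -42. Fourth differences: -24, -24.
Level-4 differences are constant, so P has degree 4.
Fitting a degree-4 polynomial gives P(x) = -x^4 - x³ - 2x² - 9x + 8.
Then P(-4) = -180.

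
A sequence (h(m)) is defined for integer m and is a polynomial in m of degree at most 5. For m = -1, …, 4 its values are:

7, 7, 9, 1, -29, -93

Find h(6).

First differences: 0, 2, -8, -30, -64. Second differences: 2, -10, -22, -34. Third differences: -12, -12, -12.
Level-3 differences are constant, so h has degree 3.
Fitting a degree-3 polynomial gives h(m) = -2m³ + m² + 3m + 7.
Then h(6) = -371.

-371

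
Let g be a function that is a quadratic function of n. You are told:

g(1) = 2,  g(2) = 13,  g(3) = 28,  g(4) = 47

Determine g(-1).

First differences: 11, 15, 19. Second differences: 4, 4.
Level-2 differences are constant, so g has degree 2.
Fitting a degree-2 polynomial gives g(n) = 2n² + 5n - 5.
Then g(-1) = -8.

-8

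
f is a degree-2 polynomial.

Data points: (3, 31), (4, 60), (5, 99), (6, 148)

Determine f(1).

3

Write f(x) = ax² + bx + c; the 4 given values yield a linear system in the 3 coefficients.
Solving, f(x) = 5x² - 6x + 4.
Then f(1) = 3.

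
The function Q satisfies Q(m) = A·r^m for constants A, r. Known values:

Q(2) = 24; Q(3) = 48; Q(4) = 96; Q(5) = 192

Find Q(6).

384

Consecutive ratio: 48/24 = 2, and 96/48 = 2, so r = 2.
Then A·2^2 = 24 gives A = 6, and Q(m) = 6·2^m.
Q(6) = 6·2^6 = 384.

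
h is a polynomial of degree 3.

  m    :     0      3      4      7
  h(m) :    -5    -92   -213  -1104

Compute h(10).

Write h(m) = am³ + bm² + cm + d; the 4 given values yield a linear system in the 4 coefficients.
Solving, h(m) = -3m³ - 2m² + 4m - 5.
Then h(10) = -3165.

-3165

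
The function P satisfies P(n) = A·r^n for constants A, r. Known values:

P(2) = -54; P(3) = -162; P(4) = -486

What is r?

3

Consecutive ratio: -162/(-54) = 3, and -486/(-162) = 3, so r = 3.
Then A·3^2 = -54 gives A = -6, and P(n) = -6·3^n.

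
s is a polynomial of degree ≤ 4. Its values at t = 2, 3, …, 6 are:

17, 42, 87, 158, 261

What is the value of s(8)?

587

First differences: 25, 45, 71, 103. Second differences: 20, 26, 32. Third differences: 6, 6.
Level-3 differences are constant, so s has degree 3.
Fitting a degree-3 polynomial gives s(t) = t³ + t² + t + 3.
Then s(8) = 587.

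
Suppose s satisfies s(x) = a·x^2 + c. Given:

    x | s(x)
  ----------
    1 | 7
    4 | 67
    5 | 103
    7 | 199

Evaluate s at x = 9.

327

From s(1) = 7 and s(4) = 67: 1a + c = 7 and 16a + c = 67.
Subtracting: 15a = 60, so a = 4; then c = 7 − 4·1 = 3.
So s(x) = 4x² + 3, and s(9) = 327.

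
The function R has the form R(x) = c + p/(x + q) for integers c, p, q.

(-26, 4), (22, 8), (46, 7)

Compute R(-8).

(R(x) − c)(x + q) = p for each data point; the three points give a linear system in c and q, then p follows.
Solving: c = 6, q = 2, p = 48, so R(x) = 6 + 48/(x + 2).
Then R(-8) = 6 + 48/(-6) = -2.

-2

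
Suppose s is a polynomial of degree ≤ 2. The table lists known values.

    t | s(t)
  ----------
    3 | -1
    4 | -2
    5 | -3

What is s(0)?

2

First differences: -1, -1.
Level-1 differences are constant, so s has degree 1.
Fitting a degree-1 polynomial gives s(t) = -t + 2.
Then s(0) = 2.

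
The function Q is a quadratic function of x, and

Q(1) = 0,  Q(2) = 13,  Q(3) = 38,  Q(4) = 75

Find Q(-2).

33

First differences: 13, 25, 37. Second differences: 12, 12.
Level-2 differences are constant, so Q has degree 2.
Fitting a degree-2 polynomial gives Q(x) = 6x² - 5x - 1.
Then Q(-2) = 33.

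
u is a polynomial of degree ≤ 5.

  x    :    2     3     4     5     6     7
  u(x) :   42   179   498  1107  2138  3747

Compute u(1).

Write u(x) = ax^5 + bx^4 + cx³ + dx² + ex + p; the 6 given values yield a linear system in the 6 coefficients.
Solving, the leading coefficient vanishes, and u(x) = x^4 + 4x³ - 4x + 2.
Then u(1) = 3.

3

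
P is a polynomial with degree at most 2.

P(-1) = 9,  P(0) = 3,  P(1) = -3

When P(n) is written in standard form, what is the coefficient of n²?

0

Write P(n) = an² + bn + c; the 3 given values yield a linear system in the 3 coefficients.
Solving, the leading coefficient vanishes, and P(n) = -6n + 3.
The coefficient of n² is 0.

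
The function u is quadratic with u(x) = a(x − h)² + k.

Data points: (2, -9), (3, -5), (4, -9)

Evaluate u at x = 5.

First differences 4, -4; second difference -8 = 2a, so a = -4.
Expanding, the x-coefficient is −2ah = 8h; matching it to the data gives h = 3, and then k = -5.
So u(x) = -4(x − 3)² − 5.
u(5) = -4·2² − 5 = -21.

-21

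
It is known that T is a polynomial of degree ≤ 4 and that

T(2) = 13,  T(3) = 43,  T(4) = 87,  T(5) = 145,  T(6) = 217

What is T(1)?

First differences: 30, 44, 58, 72. Second differences: 14, 14, 14.
Level-2 differences are constant, so T has degree 2.
Fitting a degree-2 polynomial gives T(k) = 7k² - 5k - 5.
Then T(1) = -3.

-3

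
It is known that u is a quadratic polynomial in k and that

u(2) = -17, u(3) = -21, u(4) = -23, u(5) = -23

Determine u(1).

Write u(k) = ak² + bk + c; the 4 given values yield a linear system in the 3 coefficients.
Solving, u(k) = k² - 9k - 3.
Then u(1) = -11.

-11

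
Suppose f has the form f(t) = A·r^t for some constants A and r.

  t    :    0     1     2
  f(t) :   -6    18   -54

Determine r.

Consecutive ratio: 18/(-6) = -3, and -54/18 = -3, so r = -3.
Then A·(-3)^0 = -6 gives A = -6, and f(t) = -6·(-3)^t.

-3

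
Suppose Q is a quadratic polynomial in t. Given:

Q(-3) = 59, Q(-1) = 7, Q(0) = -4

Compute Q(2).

4

Write Q(t) = at² + bt + c; the 3 given values yield a linear system in the 3 coefficients.
Solving, Q(t) = 5t² - 6t - 4.
Then Q(2) = 4.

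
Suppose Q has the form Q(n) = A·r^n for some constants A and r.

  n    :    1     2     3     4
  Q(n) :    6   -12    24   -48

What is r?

Consecutive ratio: -12/6 = -2, and 24/(-12) = -2, so r = -2.
Then A·(-2)^1 = 6 gives A = -3, and Q(n) = -3·(-2)^n.

-2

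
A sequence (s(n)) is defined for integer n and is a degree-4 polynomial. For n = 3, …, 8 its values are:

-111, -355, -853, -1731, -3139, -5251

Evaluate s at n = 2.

First differences: -244, -498, -878, -1408, -2112. Second differences: -254, -380, -530, -704. Third differences: -126, -150, -174. Fourth differences: -24, -24.
Level-4 differences are constant, so s has degree 4.
Fitting a degree-4 polynomial gives s(n) = -n^4 - 3n³ + 6n² - 3.
Then s(2) = -19.

-19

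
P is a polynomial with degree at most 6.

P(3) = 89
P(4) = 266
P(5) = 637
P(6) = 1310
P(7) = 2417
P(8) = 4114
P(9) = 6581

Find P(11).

14665

Write P(t) = at^6 + bt^5 + ct^4 + dt³ + et² + pt + q; the 7 given values yield a linear system in the 7 coefficients.
Solving, the top 2 coefficients vanish, and P(t) = t^4 + 2t + 2.
Then P(11) = 14665.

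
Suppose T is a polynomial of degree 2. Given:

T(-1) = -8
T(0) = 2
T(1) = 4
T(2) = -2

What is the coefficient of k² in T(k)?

-4

Write T(k) = ak² + bk + c; the 4 given values yield a linear system in the 3 coefficients.
Solving, T(k) = -4k² + 6k + 2.
The coefficient of k² is -4.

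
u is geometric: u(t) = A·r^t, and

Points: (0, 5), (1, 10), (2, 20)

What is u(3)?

Consecutive ratio: 10/5 = 2, and 20/10 = 2, so r = 2.
Then A·2^0 = 5 gives A = 5, and u(t) = 5·2^t.
u(3) = 5·2^3 = 40.

40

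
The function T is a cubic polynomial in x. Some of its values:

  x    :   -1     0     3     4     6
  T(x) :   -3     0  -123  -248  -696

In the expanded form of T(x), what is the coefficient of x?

Write T(x) = ax³ + bx² + cx + d; the 5 given values yield a linear system in the 4 coefficients.
Solving, T(x) = -2x³ - 7x² - 2x.
The coefficient of x is -2.

-2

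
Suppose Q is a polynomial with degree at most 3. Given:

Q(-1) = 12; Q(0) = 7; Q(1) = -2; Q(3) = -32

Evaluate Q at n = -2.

Write Q(n) = an³ + bn² + cn + d; the 4 given values yield a linear system in the 4 coefficients.
Solving, the leading coefficient vanishes, and Q(n) = -2n² - 7n + 7.
Then Q(-2) = 13.

13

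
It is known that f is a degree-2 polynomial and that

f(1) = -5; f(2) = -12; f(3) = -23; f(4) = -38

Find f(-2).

Write f(m) = am² + bm + c; the 4 given values yield a linear system in the 3 coefficients.
Solving, f(m) = -2m² - m - 2.
Then f(-2) = -8.

-8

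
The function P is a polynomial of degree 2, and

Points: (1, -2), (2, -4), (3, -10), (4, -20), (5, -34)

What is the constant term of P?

-4

First differences: -2, -6, -10, -14. Second differences: -4, -4, -4.
Level-2 differences are constant, so P has degree 2.
Fitting a degree-2 polynomial gives P(m) = -2m² + 4m - 4.
The constant term is P(0) = -4.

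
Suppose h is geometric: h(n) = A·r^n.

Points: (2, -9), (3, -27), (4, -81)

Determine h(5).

-243

Consecutive ratio: -27/(-9) = 3, and -81/(-27) = 3, so r = 3.
Then A·3^2 = -9 gives A = -1, and h(n) = -1·3^n.
h(5) = -1·3^5 = -243.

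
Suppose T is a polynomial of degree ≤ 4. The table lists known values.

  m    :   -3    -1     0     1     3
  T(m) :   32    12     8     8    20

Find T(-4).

48

Write T(m) = am^4 + bm³ + cm² + dm + e; the 5 given values yield a linear system in the 5 coefficients.
Solving, the top 2 coefficients vanish, and T(m) = 2m² - 2m + 8.
Then T(-4) = 48.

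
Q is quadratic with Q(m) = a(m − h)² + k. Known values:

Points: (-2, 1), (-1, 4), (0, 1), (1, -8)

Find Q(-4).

First differences 3, -3, -9; second difference -6 = 2a, so a = -3.
Expanding, the m-coefficient is −2ah = 6h; matching it to the data gives h = -1, and then k = 4.
So Q(m) = -3(m + 1)² + 4.
Q(-4) = -3·(-3)² + 4 = -23.

-23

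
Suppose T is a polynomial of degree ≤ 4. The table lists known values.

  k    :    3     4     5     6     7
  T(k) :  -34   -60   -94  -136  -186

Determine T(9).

First differences: -26, -34, -42, -50. Second differences: -8, -8, -8.
Level-2 differences are constant, so T has degree 2.
Fitting a degree-2 polynomial gives T(k) = -4k² + 2k - 4.
Then T(9) = -310.

-310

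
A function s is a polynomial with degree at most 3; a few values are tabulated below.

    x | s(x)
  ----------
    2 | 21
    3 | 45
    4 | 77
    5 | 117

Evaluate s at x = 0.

-3

Write s(x) = ax³ + bx² + cx + d; the 4 given values yield a linear system in the 4 coefficients.
Solving, the leading coefficient vanishes, and s(x) = 4x² + 4x - 3.
Then s(0) = -3.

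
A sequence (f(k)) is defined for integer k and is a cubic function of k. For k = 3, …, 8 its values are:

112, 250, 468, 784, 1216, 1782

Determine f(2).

First differences: 138, 218, 316, 432, 566. Second differences: 80, 98, 116, 134. Third differences: 18, 18, 18.
Level-3 differences are constant, so f has degree 3.
Fitting a degree-3 polynomial gives f(k) = 3k³ + 4k² - k - 2.
Then f(2) = 36.

36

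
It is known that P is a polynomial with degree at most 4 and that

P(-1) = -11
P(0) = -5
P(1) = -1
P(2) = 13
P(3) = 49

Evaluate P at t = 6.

First differences: 6, 4, 14, 36. Second differences: -2, 10, 22. Third differences: 12, 12.
Level-3 differences are constant, so P has degree 3.
Fitting a degree-3 polynomial gives P(t) = 2t³ - t² + 3t - 5.
Then P(6) = 409.

409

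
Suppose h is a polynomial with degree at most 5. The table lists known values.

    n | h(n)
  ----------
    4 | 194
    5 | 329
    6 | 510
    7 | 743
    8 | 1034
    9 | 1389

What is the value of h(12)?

2898

First differences: 135, 181, 233, 291, 355. Second differences: 46, 52, 58, 64. Third differences: 6, 6, 6.
Level-3 differences are constant, so h has degree 3.
Fitting a degree-3 polynomial gives h(n) = n³ + 8n² + 2n - 6.
Then h(12) = 2898.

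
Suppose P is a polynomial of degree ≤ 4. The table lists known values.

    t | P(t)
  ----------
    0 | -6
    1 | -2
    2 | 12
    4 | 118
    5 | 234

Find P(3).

48

Write P(t) = at^4 + bt³ + ct² + dt + e; the 5 given values yield a linear system in the 5 coefficients.
Solving, the leading coefficient vanishes, and P(t) = 2t³ - t² + 3t - 6.
Then P(3) = 48.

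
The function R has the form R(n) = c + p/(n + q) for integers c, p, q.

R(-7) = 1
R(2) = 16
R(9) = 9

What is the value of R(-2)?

-24

(R(n) − c)(n + q) = p for each data point; the three points give a linear system in c and q, then p follows.
Solving: c = 6, q = 1, p = 30, so R(n) = 6 + 30/(n + 1).
Then R(-2) = 6 + 30/(-1) = -24.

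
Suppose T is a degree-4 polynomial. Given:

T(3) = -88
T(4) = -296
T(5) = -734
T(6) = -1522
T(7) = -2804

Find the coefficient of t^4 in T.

-1

Write T(t) = at^4 + bt³ + ct² + dt + e; the 5 given values yield a linear system in the 5 coefficients.
Solving, T(t) = -t^4 - 2t³ + 6t² - t - 4.
The coefficient of t^4 is -1.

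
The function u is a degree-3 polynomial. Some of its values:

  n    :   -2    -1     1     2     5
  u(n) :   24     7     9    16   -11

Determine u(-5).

219

Write u(n) = an³ + bn² + cn + d; the 5 given values yield a linear system in the 4 coefficients.
Solving, u(n) = -n³ + 4n² + 2n + 4.
Then u(-5) = 219.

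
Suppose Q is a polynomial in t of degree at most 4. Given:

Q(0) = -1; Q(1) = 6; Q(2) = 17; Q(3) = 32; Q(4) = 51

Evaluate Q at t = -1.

Write Q(t) = at^4 + bt³ + ct² + dt + e; the 5 given values yield a linear system in the 5 coefficients.
Solving, the top 2 coefficients vanish, and Q(t) = 2t² + 5t - 1.
Then Q(-1) = -4.

-4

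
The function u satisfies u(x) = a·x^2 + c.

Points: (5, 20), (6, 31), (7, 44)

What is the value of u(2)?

From u(5) = 20 and u(6) = 31: 25a + c = 20 and 36a + c = 31.
Subtracting: 11a = 11, so a = 1; then c = 20 − 1·25 = -5.
So u(x) = 1x² − 5, and u(2) = -1.

-1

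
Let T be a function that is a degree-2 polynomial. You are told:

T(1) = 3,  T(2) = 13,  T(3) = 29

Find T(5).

79

Write T(k) = ak² + bk + c; the 3 given values yield a linear system in the 3 coefficients.
Solving, T(k) = 3k² + k - 1.
Then T(5) = 79.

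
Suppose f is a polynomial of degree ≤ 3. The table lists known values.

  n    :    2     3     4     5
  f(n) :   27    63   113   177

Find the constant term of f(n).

Write f(n) = an³ + bn² + cn + d; the 4 given values yield a linear system in the 4 coefficients.
Solving, the leading coefficient vanishes, and f(n) = 7n² + n - 3.
The constant term is f(0) = -3.

-3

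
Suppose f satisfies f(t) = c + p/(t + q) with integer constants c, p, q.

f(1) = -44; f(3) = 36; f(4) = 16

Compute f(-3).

-12

(f(t) − c)(t + q) = p for each data point; the three points give a linear system in c and q, then p follows.
Solving: c = -4, q = -2, p = 40, so f(t) = -4 + 40/(t − 2).
Then f(-3) = -4 + 40/(-5) = -12.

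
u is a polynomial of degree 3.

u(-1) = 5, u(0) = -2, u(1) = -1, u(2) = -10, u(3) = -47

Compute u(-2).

Write u(x) = ax³ + bx² + cx + d; the 5 given values yield a linear system in the 4 coefficients.
Solving, u(x) = -3x³ + 4x² - 2.
Then u(-2) = 38.

38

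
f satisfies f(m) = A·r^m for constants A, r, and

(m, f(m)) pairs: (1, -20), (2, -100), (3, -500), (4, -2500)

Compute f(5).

Consecutive ratio: -100/(-20) = 5, and -500/(-100) = 5, so r = 5.
Then A·5^1 = -20 gives A = -4, and f(m) = -4·5^m.
f(5) = -4·5^5 = -12500.

-12500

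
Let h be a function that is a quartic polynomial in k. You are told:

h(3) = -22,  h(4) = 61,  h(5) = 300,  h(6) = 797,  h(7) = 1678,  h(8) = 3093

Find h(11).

First differences: 83, 239, 497, 881, 1415. Second differences: 156, 258, 384, 534. Third differences: 102, 126, 150. Fourth differences: 24, 24.
Level-4 differences are constant, so h has degree 4.
Fitting a degree-4 polynomial gives h(k) = k^4 - k³ - 7k² - 6k + 5.
Then h(11) = 12402.

12402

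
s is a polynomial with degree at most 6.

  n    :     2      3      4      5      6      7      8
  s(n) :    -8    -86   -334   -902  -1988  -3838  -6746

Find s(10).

Write s(n) = an^6 + bn^5 + cn^4 + dn³ + en² + pn + q; the 7 given values yield a linear system in the 7 coefficients.
Solving, the top 2 coefficients vanish, and s(n) = -2n^4 + 3n³ - 2n² + 5n - 2.
Then s(10) = -17152.

-17152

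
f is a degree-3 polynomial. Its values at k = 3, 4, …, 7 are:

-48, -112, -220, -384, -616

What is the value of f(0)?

Write f(k) = ak³ + bk² + ck + d; the 5 given values yield a linear system in the 4 coefficients.
Solving, f(k) = -2k³ + 2k² - 4k.
Then f(0) = 0.

0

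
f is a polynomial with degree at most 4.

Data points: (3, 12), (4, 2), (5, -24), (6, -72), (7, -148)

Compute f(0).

6

First differences: -10, -26, -48, -76. Second differences: -16, -22, -28. Third differences: -6, -6.
Level-3 differences are constant, so f has degree 3.
Fitting a degree-3 polynomial gives f(t) = -t³ + 4t² - t + 6.
Then f(0) = 6.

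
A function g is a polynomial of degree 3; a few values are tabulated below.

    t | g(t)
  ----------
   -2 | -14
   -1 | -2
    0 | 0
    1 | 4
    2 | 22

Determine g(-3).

Write g(t) = at³ + bt² + ct + d; the 5 given values yield a linear system in the 4 coefficients.
Solving, g(t) = 2t³ + t² + t.
Then g(-3) = -48.

-48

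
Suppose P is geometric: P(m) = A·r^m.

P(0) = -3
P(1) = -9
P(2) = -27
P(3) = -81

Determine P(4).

-243

Consecutive ratio: -9/(-3) = 3, and -27/(-9) = 3, so r = 3.
Then A·3^0 = -3 gives A = -3, and P(m) = -3·3^m.
P(4) = -3·3^4 = -243.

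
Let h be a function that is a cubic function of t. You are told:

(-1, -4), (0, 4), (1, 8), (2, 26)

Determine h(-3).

Write h(t) = at³ + bt² + ct + d; the 4 given values yield a linear system in the 4 coefficients.
Solving, h(t) = 3t³ - 2t² + 3t + 4.
Then h(-3) = -104.

-104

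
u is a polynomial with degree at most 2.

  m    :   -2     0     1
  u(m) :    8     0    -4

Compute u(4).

Write u(m) = am² + bm + c; the 3 given values yield a linear system in the 3 coefficients.
Solving, the leading coefficient vanishes, and u(m) = -4m.
Then u(4) = -16.

-16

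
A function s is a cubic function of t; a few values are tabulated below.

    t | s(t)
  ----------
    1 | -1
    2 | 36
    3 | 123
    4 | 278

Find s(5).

Write s(t) = at³ + bt² + ct + d; the 4 given values yield a linear system in the 4 coefficients.
Solving, s(t) = 3t³ + 7t² - 5t - 6.
Then s(5) = 519.

519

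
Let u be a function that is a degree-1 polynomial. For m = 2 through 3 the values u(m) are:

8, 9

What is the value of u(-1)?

5

Write u(m) = am + b; the 2 given values yield a linear system in the 2 coefficients.
Solving, u(m) = m + 6.
Then u(-1) = 5.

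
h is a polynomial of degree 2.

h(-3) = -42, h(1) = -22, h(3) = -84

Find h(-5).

-124

Write h(t) = at² + bt + c; the 3 given values yield a linear system in the 3 coefficients.
Solving, h(t) = -6t² - 7t - 9.
Then h(-5) = -124.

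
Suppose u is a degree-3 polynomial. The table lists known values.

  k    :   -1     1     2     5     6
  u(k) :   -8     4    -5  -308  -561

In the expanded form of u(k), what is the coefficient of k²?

1

Write u(k) = ak³ + bk² + ck + d; the 5 given values yield a linear system in the 4 coefficients.
Solving, u(k) = -3k³ + k² + 9k - 3.
The coefficient of k² is 1.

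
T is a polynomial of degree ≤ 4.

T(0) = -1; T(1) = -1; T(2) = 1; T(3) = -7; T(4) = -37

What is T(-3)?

First differences: 0, 2, -8, -30. Second differences: 2, -10, -22. Third differences: -12, -12.
Level-3 differences are constant, so T has degree 3.
Fitting a degree-3 polynomial gives T(m) = -2m³ + 7m² - 5m - 1.
Then T(-3) = 131.

131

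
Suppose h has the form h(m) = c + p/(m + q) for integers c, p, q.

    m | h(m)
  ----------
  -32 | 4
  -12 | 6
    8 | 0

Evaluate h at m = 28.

(h(m) − c)(m + q) = p for each data point; the three points give a linear system in c and q, then p follows.
Solving: c = 3, q = 2, p = -30, so h(m) = 3 − 30/(m + 2).
Then h(28) = 3 − 30/30 = 2.

2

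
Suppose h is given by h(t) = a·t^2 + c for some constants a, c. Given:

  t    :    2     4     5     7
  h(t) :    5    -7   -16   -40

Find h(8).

From h(2) = 5 and h(4) = -7: 4a + c = 5 and 16a + c = -7.
Subtracting: 12a = -12, so a = -1; then c = 5 − (-1)·4 = 9.
So h(t) = -1t² + 9, and h(8) = -55.

-55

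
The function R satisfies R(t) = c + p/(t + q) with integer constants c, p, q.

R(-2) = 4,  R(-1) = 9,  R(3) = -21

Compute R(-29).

-5

(R(t) − c)(t + q) = p for each data point; the three points give a linear system in c and q, then p follows.
Solving: c = -6, q = -1, p = -30, so R(t) = -6 − 30/(t − 1).
Then R(-29) = -6 − 30/(-30) = -5.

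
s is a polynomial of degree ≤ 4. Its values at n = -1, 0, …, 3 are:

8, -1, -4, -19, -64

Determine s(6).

First differences: -9, -3, -15, -45. Second differences: 6, -12, -30. Third differences: -18, -18.
Level-3 differences are constant, so s has degree 3.
Fitting a degree-3 polynomial gives s(n) = -3n³ + 3n² - 3n - 1.
Then s(6) = -559.

-559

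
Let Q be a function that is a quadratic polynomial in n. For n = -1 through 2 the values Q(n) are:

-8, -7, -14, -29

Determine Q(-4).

Write Q(n) = an² + bn + c; the 4 given values yield a linear system in the 3 coefficients.
Solving, Q(n) = -4n² - 3n - 7.
Then Q(-4) = -59.

-59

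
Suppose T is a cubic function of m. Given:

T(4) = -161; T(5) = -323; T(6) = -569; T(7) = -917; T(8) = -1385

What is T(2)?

-17

Write T(m) = am³ + bm² + cm + d; the 5 given values yield a linear system in the 4 coefficients.
Solving, T(m) = -3m³ + 3m² - 6m + 7.
Then T(2) = -17.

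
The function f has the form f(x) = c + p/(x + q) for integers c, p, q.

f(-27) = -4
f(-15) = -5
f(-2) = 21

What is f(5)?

0

(f(x) − c)(x + q) = p for each data point; the three points give a linear system in c and q, then p follows.
Solving: c = -3, q = 3, p = 24, so f(x) = -3 + 24/(x + 3).
Then f(5) = -3 + 24/8 = 0.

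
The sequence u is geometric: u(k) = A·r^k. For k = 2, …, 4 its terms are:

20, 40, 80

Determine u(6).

320

Consecutive ratio: 40/20 = 2, and 80/40 = 2, so r = 2.
Then A·2^2 = 20 gives A = 5, and u(k) = 5·2^k.
u(6) = 5·2^6 = 320.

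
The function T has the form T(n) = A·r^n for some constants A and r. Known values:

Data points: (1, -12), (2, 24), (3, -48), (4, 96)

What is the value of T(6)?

Consecutive ratio: 24/(-12) = -2, and -48/24 = -2, so r = -2.
Then A·(-2)^1 = -12 gives A = 6, and T(n) = 6·(-2)^n.
T(6) = 6·(-2)^6 = 384.

384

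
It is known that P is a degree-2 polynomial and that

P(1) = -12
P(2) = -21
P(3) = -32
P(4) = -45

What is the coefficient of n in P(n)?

-6

Write P(n) = an² + bn + c; the 4 given values yield a linear system in the 3 coefficients.
Solving, P(n) = -n² - 6n - 5.
The coefficient of n is -6.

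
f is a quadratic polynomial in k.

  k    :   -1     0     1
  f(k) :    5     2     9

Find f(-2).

Write f(k) = ak² + bk + c; the 3 given values yield a linear system in the 3 coefficients.
Solving, f(k) = 5k² + 2k + 2.
Then f(-2) = 18.

18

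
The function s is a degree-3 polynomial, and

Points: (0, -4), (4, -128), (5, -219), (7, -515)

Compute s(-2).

-2

Write s(k) = ak³ + bk² + ck + d; the 4 given values yield a linear system in the 4 coefficients.
Solving, s(k) = -k³ - 3k² - 3k - 4.
Then s(-2) = -2.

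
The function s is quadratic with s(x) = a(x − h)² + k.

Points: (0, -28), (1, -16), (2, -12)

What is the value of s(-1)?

First differences 12, 4; second difference -8 = 2a, so a = -4.
Expanding, the x-coefficient is −2ah = 8h; matching it to the data gives h = 2, and then k = -12.
So s(x) = -4(x − 2)² − 12.
s(-1) = -4·(-3)² − 12 = -48.

-48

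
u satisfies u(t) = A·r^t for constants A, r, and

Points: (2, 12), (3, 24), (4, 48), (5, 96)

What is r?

Consecutive ratio: 24/12 = 2, and 48/24 = 2, so r = 2.
Then A·2^2 = 12 gives A = 3, and u(t) = 3·2^t.

2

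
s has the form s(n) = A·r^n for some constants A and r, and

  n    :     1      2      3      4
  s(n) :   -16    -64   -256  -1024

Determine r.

4

Consecutive ratio: -64/(-16) = 4, and -256/(-64) = 4, so r = 4.
Then A·4^1 = -16 gives A = -4, and s(n) = -4·4^n.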